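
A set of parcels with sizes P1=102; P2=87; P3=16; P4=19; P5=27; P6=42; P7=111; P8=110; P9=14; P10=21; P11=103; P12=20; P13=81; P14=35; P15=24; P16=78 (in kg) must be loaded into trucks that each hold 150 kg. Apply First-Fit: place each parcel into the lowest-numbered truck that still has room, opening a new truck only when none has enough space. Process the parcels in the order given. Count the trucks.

P1 (102 kg) → truck 1 (remaining 48 kg)
P2 (87 kg) → truck 2 (remaining 63 kg)
P3 (16 kg) → truck 1 (remaining 32 kg)
P4 (19 kg) → truck 1 (remaining 13 kg)
P5 (27 kg) → truck 2 (remaining 36 kg)
P6 (42 kg) → truck 3 (remaining 108 kg)
P7 (111 kg) → truck 4 (remaining 39 kg)
P8 (110 kg) → truck 5 (remaining 40 kg)
P9 (14 kg) → truck 2 (remaining 22 kg)
P10 (21 kg) → truck 2 (remaining 1 kg)
P11 (103 kg) → truck 3 (remaining 5 kg)
P12 (20 kg) → truck 4 (remaining 19 kg)
P13 (81 kg) → truck 6 (remaining 69 kg)
P14 (35 kg) → truck 5 (remaining 5 kg)
P15 (24 kg) → truck 6 (remaining 45 kg)
P16 (78 kg) → truck 7 (remaining 72 kg)
Final trucks: [102,16,19] [87,27,14,21] [42,103] [111,20] [110,35] [81,24] [78].

7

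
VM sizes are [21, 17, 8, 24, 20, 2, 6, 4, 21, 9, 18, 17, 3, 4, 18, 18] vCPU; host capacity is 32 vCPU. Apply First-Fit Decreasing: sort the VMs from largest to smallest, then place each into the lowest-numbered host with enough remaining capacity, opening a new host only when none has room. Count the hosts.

9 hosts

Sorted descending: 24, 21, 21, 20, 18, 18, 18, 17, 17, 9, 8, 6, 4, 4, 3, 2.
24 vCPU → host 1 (remaining 8 vCPU)
21 vCPU → host 2 (remaining 11 vCPU)
21 vCPU → host 3 (remaining 11 vCPU)
20 vCPU → host 4 (remaining 12 vCPU)
18 vCPU → host 5 (remaining 14 vCPU)
18 vCPU → host 6 (remaining 14 vCPU)
18 vCPU → host 7 (remaining 14 vCPU)
17 vCPU → host 8 (remaining 15 vCPU)
17 vCPU → host 9 (remaining 15 vCPU)
9 vCPU → host 2 (remaining 2 vCPU)
8 vCPU → host 1 (remaining 0 vCPU)
6 vCPU → host 3 (remaining 5 vCPU)
4 vCPU → host 3 (remaining 1 vCPU)
4 vCPU → host 4 (remaining 8 vCPU)
3 vCPU → host 4 (remaining 5 vCPU)
2 vCPU → host 2 (remaining 0 vCPU)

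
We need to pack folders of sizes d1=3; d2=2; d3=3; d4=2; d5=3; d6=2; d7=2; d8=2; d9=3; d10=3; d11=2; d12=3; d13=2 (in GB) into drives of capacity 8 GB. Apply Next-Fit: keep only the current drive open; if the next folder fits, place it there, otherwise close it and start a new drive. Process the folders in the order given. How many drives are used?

5

Put d1 (3 GB) in drive 1; 5 GB remain.
Put d2 (2 GB) in drive 1; 3 GB remain.
Put d3 (3 GB) in drive 1; 0 GB remain.
Put d4 (2 GB) in drive 2; 6 GB remain.
Put d5 (3 GB) in drive 2; 3 GB remain.
Put d6 (2 GB) in drive 2; 1 GB remain.
Put d7 (2 GB) in drive 3; 6 GB remain.
Put d8 (2 GB) in drive 3; 4 GB remain.
Put d9 (3 GB) in drive 3; 1 GB remain.
Put d10 (3 GB) in drive 4; 5 GB remain.
Put d11 (2 GB) in drive 4; 3 GB remain.
Put d12 (3 GB) in drive 4; 0 GB remain.
Put d13 (2 GB) in drive 5; 6 GB remain.
Final drives: [3,2,3] [2,3,2] [2,2,3] [3,2,3] [2].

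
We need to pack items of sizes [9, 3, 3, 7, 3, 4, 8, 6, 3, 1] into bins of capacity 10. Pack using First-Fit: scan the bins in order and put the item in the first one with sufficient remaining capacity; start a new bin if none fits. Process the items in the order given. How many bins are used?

bin 1: place 9, 1 left
bin 2: place 3, 7 left
bin 2: place 3, 4 left
bin 3: place 7, 3 left
bin 2: place 3, 1 left
bin 4: place 4, 6 left
bin 5: place 8, 2 left
bin 4: place 6, 0 left
bin 3: place 3, 0 left
bin 1: place 1, 0 left
Final bins: [9,1] [3,3,3] [7,3] [4,6] [8].

5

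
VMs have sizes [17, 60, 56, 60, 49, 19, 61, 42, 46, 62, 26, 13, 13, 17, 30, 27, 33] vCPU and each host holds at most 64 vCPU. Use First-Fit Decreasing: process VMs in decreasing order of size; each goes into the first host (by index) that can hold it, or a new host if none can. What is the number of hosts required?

Sorted descending: 62, 61, 60, 60, 56, 49, 46, 42, 33, 30, 27, 26, 19, 17, 17, 13, 13.
Put 62 vCPU in host 1; 2 vCPU remain.
Put 61 vCPU in host 2; 3 vCPU remain.
Put 60 vCPU in host 3; 4 vCPU remain.
Put 60 vCPU in host 4; 4 vCPU remain.
Put 56 vCPU in host 5; 8 vCPU remain.
Put 49 vCPU in host 6; 15 vCPU remain.
Put 46 vCPU in host 7; 18 vCPU remain.
Put 42 vCPU in host 8; 22 vCPU remain.
Put 33 vCPU in host 9; 31 vCPU remain.
Put 30 vCPU in host 9; 1 vCPU remain.
Put 27 vCPU in host 10; 37 vCPU remain.
Put 26 vCPU in host 10; 11 vCPU remain.
Put 19 vCPU in host 8; 3 vCPU remain.
Put 17 vCPU in host 7; 1 vCPU remain.
Put 17 vCPU in host 11; 47 vCPU remain.
Put 13 vCPU in host 6; 2 vCPU remain.
Put 13 vCPU in host 11; 34 vCPU remain.

11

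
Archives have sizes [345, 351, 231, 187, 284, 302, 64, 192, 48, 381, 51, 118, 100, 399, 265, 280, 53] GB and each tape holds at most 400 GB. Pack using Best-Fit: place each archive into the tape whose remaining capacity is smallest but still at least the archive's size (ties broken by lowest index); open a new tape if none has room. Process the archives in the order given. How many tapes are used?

10

tape 1: place 345 GB, 55 GB left
tape 2: place 351 GB, 49 GB left
tape 3: place 231 GB, 169 GB left
tape 4: place 187 GB, 213 GB left
tape 5: place 284 GB, 116 GB left
tape 6: place 302 GB, 98 GB left
tape 6: place 64 GB, 34 GB left
tape 4: place 192 GB, 21 GB left
tape 2: place 48 GB, 1 GB left
tape 7: place 381 GB, 19 GB left
tape 1: place 51 GB, 4 GB left
tape 3: place 118 GB, 51 GB left
tape 5: place 100 GB, 16 GB left
tape 8: place 399 GB, 1 GB left
tape 9: place 265 GB, 135 GB left
tape 10: place 280 GB, 120 GB left
tape 10: place 53 GB, 67 GB left
Final tapes: [345,51] [351,48] [231,118] [187,192] [284,100] [302,64] [381] [399] [265] [280,53].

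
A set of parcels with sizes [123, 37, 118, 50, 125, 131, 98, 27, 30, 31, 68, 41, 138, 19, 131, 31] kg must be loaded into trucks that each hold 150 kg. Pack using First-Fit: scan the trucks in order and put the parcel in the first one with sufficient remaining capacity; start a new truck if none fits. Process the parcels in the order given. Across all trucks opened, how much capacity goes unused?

Put 123 kg in truck 1; 27 kg remain.
Put 37 kg in truck 2; 113 kg remain.
Put 118 kg in truck 3; 32 kg remain.
Put 50 kg in truck 2; 63 kg remain.
Put 125 kg in truck 4; 25 kg remain.
Put 131 kg in truck 5; 19 kg remain.
Put 98 kg in truck 6; 52 kg remain.
Put 27 kg in truck 1; 0 kg remain.
Put 30 kg in truck 2; 33 kg remain.
Put 31 kg in truck 2; 2 kg remain.
Put 68 kg in truck 7; 82 kg remain.
Put 41 kg in truck 6; 11 kg remain.
Put 138 kg in truck 8; 12 kg remain.
Put 19 kg in truck 3; 13 kg remain.
Put 131 kg in truck 9; 19 kg remain.
Put 31 kg in truck 7; 51 kg remain.
9 trucks × 150 kg = 1350 kg; used 1198 kg; unused 152 kg.

152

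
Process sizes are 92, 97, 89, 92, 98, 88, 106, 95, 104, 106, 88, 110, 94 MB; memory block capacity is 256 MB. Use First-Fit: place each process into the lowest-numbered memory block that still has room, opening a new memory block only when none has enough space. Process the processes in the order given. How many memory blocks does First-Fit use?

92 MB → memory block 1 (remaining 164 MB)
97 MB → memory block 1 (remaining 67 MB)
89 MB → memory block 2 (remaining 167 MB)
92 MB → memory block 2 (remaining 75 MB)
98 MB → memory block 3 (remaining 158 MB)
88 MB → memory block 3 (remaining 70 MB)
106 MB → memory block 4 (remaining 150 MB)
95 MB → memory block 4 (remaining 55 MB)
104 MB → memory block 5 (remaining 152 MB)
106 MB → memory block 5 (remaining 46 MB)
88 MB → memory block 6 (remaining 168 MB)
110 MB → memory block 6 (remaining 58 MB)
94 MB → memory block 7 (remaining 162 MB)

7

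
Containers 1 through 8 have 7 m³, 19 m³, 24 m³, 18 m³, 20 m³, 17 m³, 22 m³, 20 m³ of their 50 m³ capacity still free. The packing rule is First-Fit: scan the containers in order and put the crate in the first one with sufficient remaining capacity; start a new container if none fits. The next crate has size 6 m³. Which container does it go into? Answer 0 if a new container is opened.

Containers with room: container 1 (7 m³), container 2 (19 m³), container 3 (24 m³), container 4 (18 m³), container 5 (20 m³), container 6 (17 m³), container 7 (22 m³), container 8 (20 m³).
The first with room is container 1.

1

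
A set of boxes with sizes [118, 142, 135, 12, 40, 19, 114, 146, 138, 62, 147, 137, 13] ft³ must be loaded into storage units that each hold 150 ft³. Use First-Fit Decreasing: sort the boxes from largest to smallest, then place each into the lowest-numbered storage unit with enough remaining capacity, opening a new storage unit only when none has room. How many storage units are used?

9

Sorted descending: 147, 146, 142, 138, 137, 135, 118, 114, 62, 40, 19, 13, 12.
storage unit 1: place 147 ft³, 3 ft³ left
storage unit 2: place 146 ft³, 4 ft³ left
storage unit 3: place 142 ft³, 8 ft³ left
storage unit 4: place 138 ft³, 12 ft³ left
storage unit 5: place 137 ft³, 13 ft³ left
storage unit 6: place 135 ft³, 15 ft³ left
storage unit 7: place 118 ft³, 32 ft³ left
storage unit 8: place 114 ft³, 36 ft³ left
storage unit 9: place 62 ft³, 88 ft³ left
storage unit 9: place 40 ft³, 48 ft³ left
storage unit 7: place 19 ft³, 13 ft³ left
storage unit 5: place 13 ft³, 0 ft³ left
storage unit 4: place 12 ft³, 0 ft³ left
Final storage units: [147] [146] [142] [138,12] [137,13] [135] [118,19] [114] [62,40].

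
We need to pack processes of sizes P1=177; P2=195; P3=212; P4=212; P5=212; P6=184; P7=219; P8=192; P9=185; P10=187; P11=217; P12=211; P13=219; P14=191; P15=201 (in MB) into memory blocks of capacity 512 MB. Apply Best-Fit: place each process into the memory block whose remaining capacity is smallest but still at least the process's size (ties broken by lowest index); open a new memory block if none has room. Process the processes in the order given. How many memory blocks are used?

8

Put P1 (177 MB) in memory block 1; 335 MB remain.
Put P2 (195 MB) in memory block 1; 140 MB remain.
Put P3 (212 MB) in memory block 2; 300 MB remain.
Put P4 (212 MB) in memory block 2; 88 MB remain.
Put P5 (212 MB) in memory block 3; 300 MB remain.
Put P6 (184 MB) in memory block 3; 116 MB remain.
Put P7 (219 MB) in memory block 4; 293 MB remain.
Put P8 (192 MB) in memory block 4; 101 MB remain.
Put P9 (185 MB) in memory block 5; 327 MB remain.
Put P10 (187 MB) in memory block 5; 140 MB remain.
Put P11 (217 MB) in memory block 6; 295 MB remain.
Put P12 (211 MB) in memory block 6; 84 MB remain.
Put P13 (219 MB) in memory block 7; 293 MB remain.
Put P14 (191 MB) in memory block 7; 102 MB remain.
Put P15 (201 MB) in memory block 8; 311 MB remain.
Final memory blocks: [177,195] [212,212] [212,184] [219,192] [185,187] [217,211] [219,191] [201].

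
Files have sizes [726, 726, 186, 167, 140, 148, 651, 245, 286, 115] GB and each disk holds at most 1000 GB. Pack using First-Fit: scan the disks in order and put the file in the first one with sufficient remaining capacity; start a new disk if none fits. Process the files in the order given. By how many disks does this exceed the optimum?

First-Fit: [726,186] [726,167] [140,148,651] [245,286,115] → 4 disks.
Total size 3390 GB; any packing needs at least ⌈3390/1000⌉ = 4 disks.
So 4 is already optimal.

0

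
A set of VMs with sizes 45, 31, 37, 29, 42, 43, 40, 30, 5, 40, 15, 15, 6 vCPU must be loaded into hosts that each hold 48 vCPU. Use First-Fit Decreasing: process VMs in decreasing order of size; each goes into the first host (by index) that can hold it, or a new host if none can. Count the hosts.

Sorted descending: 45, 43, 42, 40, 40, 37, 31, 30, 29, 15, 15, 6, 5.
Put 45 vCPU in host 1; 3 vCPU remain.
Put 43 vCPU in host 2; 5 vCPU remain.
Put 42 vCPU in host 3; 6 vCPU remain.
Put 40 vCPU in host 4; 8 vCPU remain.
Put 40 vCPU in host 5; 8 vCPU remain.
Put 37 vCPU in host 6; 11 vCPU remain.
Put 31 vCPU in host 7; 17 vCPU remain.
Put 30 vCPU in host 8; 18 vCPU remain.
Put 29 vCPU in host 9; 19 vCPU remain.
Put 15 vCPU in host 7; 2 vCPU remain.
Put 15 vCPU in host 8; 3 vCPU remain.
Put 6 vCPU in host 3; 0 vCPU remain.
Put 5 vCPU in host 2; 0 vCPU remain.
Final hosts: [45] [43,5] [42,6] [40] [40] [37] [31,15] [30,15] [29].

9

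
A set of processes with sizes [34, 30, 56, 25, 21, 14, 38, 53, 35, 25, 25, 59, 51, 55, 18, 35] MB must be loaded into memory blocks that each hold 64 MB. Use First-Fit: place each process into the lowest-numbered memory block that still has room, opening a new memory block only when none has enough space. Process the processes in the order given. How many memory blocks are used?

10

Put 34 MB in memory block 1; 30 MB remain.
Put 30 MB in memory block 1; 0 MB remain.
Put 56 MB in memory block 2; 8 MB remain.
Put 25 MB in memory block 3; 39 MB remain.
Put 21 MB in memory block 3; 18 MB remain.
Put 14 MB in memory block 3; 4 MB remain.
Put 38 MB in memory block 4; 26 MB remain.
Put 53 MB in memory block 5; 11 MB remain.
Put 35 MB in memory block 6; 29 MB remain.
Put 25 MB in memory block 4; 1 MB remain.
Put 25 MB in memory block 6; 4 MB remain.
Put 59 MB in memory block 7; 5 MB remain.
Put 51 MB in memory block 8; 13 MB remain.
Put 55 MB in memory block 9; 9 MB remain.
Put 18 MB in memory block 10; 46 MB remain.
Put 35 MB in memory block 10; 11 MB remain.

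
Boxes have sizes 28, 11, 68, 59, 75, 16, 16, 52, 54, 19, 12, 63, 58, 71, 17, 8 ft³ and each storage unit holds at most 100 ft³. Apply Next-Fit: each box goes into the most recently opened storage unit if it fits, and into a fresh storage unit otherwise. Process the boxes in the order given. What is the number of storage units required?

storage unit 1: place 28 ft³, 72 ft³ left
storage unit 1: place 11 ft³, 61 ft³ left
storage unit 2: place 68 ft³, 32 ft³ left
storage unit 3: place 59 ft³, 41 ft³ left
storage unit 4: place 75 ft³, 25 ft³ left
storage unit 4: place 16 ft³, 9 ft³ left
storage unit 5: place 16 ft³, 84 ft³ left
storage unit 5: place 52 ft³, 32 ft³ left
storage unit 6: place 54 ft³, 46 ft³ left
storage unit 6: place 19 ft³, 27 ft³ left
storage unit 6: place 12 ft³, 15 ft³ left
storage unit 7: place 63 ft³, 37 ft³ left
storage unit 8: place 58 ft³, 42 ft³ left
storage unit 9: place 71 ft³, 29 ft³ left
storage unit 9: place 17 ft³, 12 ft³ left
storage unit 9: place 8 ft³, 4 ft³ left
Final storage units: [28,11] [68] [59] [75,16] [16,52] [54,19,12] [63] [58] [71,17,8].

9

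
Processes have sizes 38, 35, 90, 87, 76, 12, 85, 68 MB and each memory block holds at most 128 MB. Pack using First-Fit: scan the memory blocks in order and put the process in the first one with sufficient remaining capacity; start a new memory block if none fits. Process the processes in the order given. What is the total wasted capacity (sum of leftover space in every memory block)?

277

memory block 1: place 38 MB, 90 MB left
memory block 1: place 35 MB, 55 MB left
memory block 2: place 90 MB, 38 MB left
memory block 3: place 87 MB, 41 MB left
memory block 4: place 76 MB, 52 MB left
memory block 1: place 12 MB, 43 MB left
memory block 5: place 85 MB, 43 MB left
memory block 6: place 68 MB, 60 MB left
6 memory blocks × 128 MB = 768 MB; used 491 MB; unused 277 MB.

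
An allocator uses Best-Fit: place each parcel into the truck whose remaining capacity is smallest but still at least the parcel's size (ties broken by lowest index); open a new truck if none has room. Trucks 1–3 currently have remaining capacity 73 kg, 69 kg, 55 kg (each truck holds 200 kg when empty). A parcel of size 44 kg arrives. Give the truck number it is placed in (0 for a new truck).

Trucks with room: truck 1 (73 kg), truck 2 (69 kg), truck 3 (55 kg).
Tightest fit is truck 3 with 55 kg free.

3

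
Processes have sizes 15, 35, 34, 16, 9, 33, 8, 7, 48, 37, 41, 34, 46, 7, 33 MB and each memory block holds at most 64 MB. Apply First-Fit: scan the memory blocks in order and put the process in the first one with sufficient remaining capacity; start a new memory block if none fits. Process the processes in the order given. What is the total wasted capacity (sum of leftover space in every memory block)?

Put 15 MB in memory block 1; 49 MB remain.
Put 35 MB in memory block 1; 14 MB remain.
Put 34 MB in memory block 2; 30 MB remain.
Put 16 MB in memory block 2; 14 MB remain.
Put 9 MB in memory block 1; 5 MB remain.
Put 33 MB in memory block 3; 31 MB remain.
Put 8 MB in memory block 2; 6 MB remain.
Put 7 MB in memory block 3; 24 MB remain.
Put 48 MB in memory block 4; 16 MB remain.
Put 37 MB in memory block 5; 27 MB remain.
Put 41 MB in memory block 6; 23 MB remain.
Put 34 MB in memory block 7; 30 MB remain.
Put 46 MB in memory block 8; 18 MB remain.
Put 7 MB in memory block 3; 17 MB remain.
Put 33 MB in memory block 9; 31 MB remain.
9 memory blocks × 64 MB = 576 MB; used 403 MB; unused 173 MB.

173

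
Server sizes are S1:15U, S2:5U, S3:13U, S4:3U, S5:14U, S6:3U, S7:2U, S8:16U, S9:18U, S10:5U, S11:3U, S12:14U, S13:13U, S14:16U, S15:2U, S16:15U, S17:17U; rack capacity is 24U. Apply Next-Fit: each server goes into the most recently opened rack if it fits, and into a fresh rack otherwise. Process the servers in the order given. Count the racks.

rack 1: place S1 (15U), 9U left
rack 1: place S2 (5U), 4U left
rack 2: place S3 (13U), 11U left
rack 2: place S4 (3U), 8U left
rack 3: place S5 (14U), 10U left
rack 3: place S6 (3U), 7U left
rack 3: place S7 (2U), 5U left
rack 4: place S8 (16U), 8U left
rack 5: place S9 (18U), 6U left
rack 5: place S10 (5U), 1U left
rack 6: place S11 (3U), 21U left
rack 6: place S12 (14U), 7U left
rack 7: place S13 (13U), 11U left
rack 8: place S14 (16U), 8U left
rack 8: place S15 (2U), 6U left
rack 9: place S16 (15U), 9U left
rack 10: place S17 (17U), 7U left

10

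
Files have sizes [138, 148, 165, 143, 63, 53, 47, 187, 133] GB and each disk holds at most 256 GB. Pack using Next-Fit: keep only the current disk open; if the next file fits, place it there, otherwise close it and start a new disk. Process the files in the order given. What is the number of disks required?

138 GB → disk 1 (remaining 118 GB)
148 GB → disk 2 (remaining 108 GB)
165 GB → disk 3 (remaining 91 GB)
143 GB → disk 4 (remaining 113 GB)
63 GB → disk 4 (remaining 50 GB)
53 GB → disk 5 (remaining 203 GB)
47 GB → disk 5 (remaining 156 GB)
187 GB → disk 6 (remaining 69 GB)
133 GB → disk 7 (remaining 123 GB)

7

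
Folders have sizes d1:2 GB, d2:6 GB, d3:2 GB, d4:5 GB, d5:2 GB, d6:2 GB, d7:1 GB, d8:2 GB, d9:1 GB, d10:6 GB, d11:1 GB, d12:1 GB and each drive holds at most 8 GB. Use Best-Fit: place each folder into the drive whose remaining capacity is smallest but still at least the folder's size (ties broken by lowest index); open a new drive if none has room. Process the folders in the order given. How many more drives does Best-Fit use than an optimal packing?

0

Best-Fit: [2,6] [2,5,1] [2,2,2,1,1] [6,1] → 4 drives.
Total size 31 GB; any packing needs at least ⌈31/8⌉ = 4 drives.
So 4 is already optimal.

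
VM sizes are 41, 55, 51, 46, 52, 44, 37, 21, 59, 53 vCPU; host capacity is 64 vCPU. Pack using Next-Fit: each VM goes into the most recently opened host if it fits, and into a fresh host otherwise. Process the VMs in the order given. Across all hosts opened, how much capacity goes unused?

117

41 vCPU → host 1 (remaining 23 vCPU)
55 vCPU → host 2 (remaining 9 vCPU)
51 vCPU → host 3 (remaining 13 vCPU)
46 vCPU → host 4 (remaining 18 vCPU)
52 vCPU → host 5 (remaining 12 vCPU)
44 vCPU → host 6 (remaining 20 vCPU)
37 vCPU → host 7 (remaining 27 vCPU)
21 vCPU → host 7 (remaining 6 vCPU)
59 vCPU → host 8 (remaining 5 vCPU)
53 vCPU → host 9 (remaining 11 vCPU)
9 hosts × 64 vCPU = 576 vCPU; used 459 vCPU; unused 117 vCPU.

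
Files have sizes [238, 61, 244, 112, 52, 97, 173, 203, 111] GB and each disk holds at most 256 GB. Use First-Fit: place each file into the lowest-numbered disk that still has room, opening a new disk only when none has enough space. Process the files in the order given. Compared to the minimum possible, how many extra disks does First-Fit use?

First-Fit: [238] [61,112,52] [244] [97,111] [173] [203] → 6 disks.
Total size 1291 GB; any packing needs at least ⌈1291/256⌉ = 6 disks.
So 6 is already optimal.

0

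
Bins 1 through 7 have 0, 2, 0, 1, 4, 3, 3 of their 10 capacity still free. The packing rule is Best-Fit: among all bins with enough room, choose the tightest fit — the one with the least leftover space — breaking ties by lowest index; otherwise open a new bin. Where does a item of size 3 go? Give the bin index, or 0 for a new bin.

6

Bins with room: bin 5 (4), bin 6 (3), bin 7 (3).
Tightest fit is bin 6 with 3 free.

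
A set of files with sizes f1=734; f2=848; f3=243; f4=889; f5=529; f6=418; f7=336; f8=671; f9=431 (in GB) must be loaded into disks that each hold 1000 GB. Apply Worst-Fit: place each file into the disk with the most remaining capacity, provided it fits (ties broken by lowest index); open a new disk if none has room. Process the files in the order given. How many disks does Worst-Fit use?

6 disks

f1 (734 GB) → disk 1 (remaining 266 GB)
f2 (848 GB) → disk 2 (remaining 152 GB)
f3 (243 GB) → disk 1 (remaining 23 GB)
f4 (889 GB) → disk 3 (remaining 111 GB)
f5 (529 GB) → disk 4 (remaining 471 GB)
f6 (418 GB) → disk 4 (remaining 53 GB)
f7 (336 GB) → disk 5 (remaining 664 GB)
f8 (671 GB) → disk 6 (remaining 329 GB)
f9 (431 GB) → disk 5 (remaining 233 GB)
Final disks: [734,243] [848] [889] [529,418] [336,431] [671].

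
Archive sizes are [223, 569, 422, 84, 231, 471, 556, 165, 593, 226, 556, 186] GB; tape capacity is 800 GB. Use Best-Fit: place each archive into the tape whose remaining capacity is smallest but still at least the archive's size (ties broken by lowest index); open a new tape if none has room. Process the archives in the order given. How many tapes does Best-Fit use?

6 tapes

223 GB → tape 1 (remaining 577 GB)
569 GB → tape 1 (remaining 8 GB)
422 GB → tape 2 (remaining 378 GB)
84 GB → tape 2 (remaining 294 GB)
231 GB → tape 2 (remaining 63 GB)
471 GB → tape 3 (remaining 329 GB)
556 GB → tape 4 (remaining 244 GB)
165 GB → tape 4 (remaining 79 GB)
593 GB → tape 5 (remaining 207 GB)
226 GB → tape 3 (remaining 103 GB)
556 GB → tape 6 (remaining 244 GB)
186 GB → tape 5 (remaining 21 GB)
Final tapes: [223,569] [422,84,231] [471,226] [556,165] [593,186] [556].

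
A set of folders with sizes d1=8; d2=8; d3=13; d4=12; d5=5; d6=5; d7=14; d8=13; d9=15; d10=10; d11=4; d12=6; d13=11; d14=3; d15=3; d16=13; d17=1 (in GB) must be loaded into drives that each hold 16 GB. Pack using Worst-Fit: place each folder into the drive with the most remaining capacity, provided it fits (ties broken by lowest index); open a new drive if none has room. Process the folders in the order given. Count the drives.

drive 1: place d1 (8 GB), 8 GB left
drive 1: place d2 (8 GB), 0 GB left
drive 2: place d3 (13 GB), 3 GB left
drive 3: place d4 (12 GB), 4 GB left
drive 4: place d5 (5 GB), 11 GB left
drive 4: place d6 (5 GB), 6 GB left
drive 5: place d7 (14 GB), 2 GB left
drive 6: place d8 (13 GB), 3 GB left
drive 7: place d9 (15 GB), 1 GB left
drive 8: place d10 (10 GB), 6 GB left
drive 4: place d11 (4 GB), 2 GB left
drive 8: place d12 (6 GB), 0 GB left
drive 9: place d13 (11 GB), 5 GB left
drive 9: place d14 (3 GB), 2 GB left
drive 3: place d15 (3 GB), 1 GB left
drive 10: place d16 (13 GB), 3 GB left
drive 2: place d17 (1 GB), 2 GB left

10 drives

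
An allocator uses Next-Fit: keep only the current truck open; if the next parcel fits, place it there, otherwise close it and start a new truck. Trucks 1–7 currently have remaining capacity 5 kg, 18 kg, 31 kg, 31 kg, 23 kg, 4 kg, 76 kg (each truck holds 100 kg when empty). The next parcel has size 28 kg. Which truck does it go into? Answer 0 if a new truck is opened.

Next-Fit only looks at truck 7, which has 76 kg free.
28 kg fits there.

7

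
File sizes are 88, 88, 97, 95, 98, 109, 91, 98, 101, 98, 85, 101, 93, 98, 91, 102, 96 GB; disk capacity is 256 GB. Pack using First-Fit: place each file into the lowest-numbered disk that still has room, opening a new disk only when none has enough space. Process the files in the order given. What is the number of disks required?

9

88 GB → disk 1 (remaining 168 GB)
88 GB → disk 1 (remaining 80 GB)
97 GB → disk 2 (remaining 159 GB)
95 GB → disk 2 (remaining 64 GB)
98 GB → disk 3 (remaining 158 GB)
109 GB → disk 3 (remaining 49 GB)
91 GB → disk 4 (remaining 165 GB)
98 GB → disk 4 (remaining 67 GB)
101 GB → disk 5 (remaining 155 GB)
98 GB → disk 5 (remaining 57 GB)
85 GB → disk 6 (remaining 171 GB)
101 GB → disk 6 (remaining 70 GB)
93 GB → disk 7 (remaining 163 GB)
98 GB → disk 7 (remaining 65 GB)
91 GB → disk 8 (remaining 165 GB)
102 GB → disk 8 (remaining 63 GB)
96 GB → disk 9 (remaining 160 GB)
Final disks: [88,88] [97,95] [98,109] [91,98] [101,98] [85,101] [93,98] [91,102] [96].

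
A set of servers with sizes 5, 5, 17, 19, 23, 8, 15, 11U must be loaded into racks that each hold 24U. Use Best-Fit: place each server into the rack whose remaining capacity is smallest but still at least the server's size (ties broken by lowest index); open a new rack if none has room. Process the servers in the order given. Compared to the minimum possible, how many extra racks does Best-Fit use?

1

Best-Fit: [5,5,8] [17] [19] [23] [15] [11] → 6 racks.
Total size 103U; any packing needs at least ⌈103/24⌉ = 5 racks.
An optimal packing achieves that bound: [23] [19,5] [17,5] [15,8] [11] → 5 racks.
Excess: 6 − 5 = 1.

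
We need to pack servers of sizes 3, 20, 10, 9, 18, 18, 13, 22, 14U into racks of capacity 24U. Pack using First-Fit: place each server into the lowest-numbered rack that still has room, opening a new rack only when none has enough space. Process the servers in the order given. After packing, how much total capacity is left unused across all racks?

3U → rack 1 (remaining 21U)
20U → rack 1 (remaining 1U)
10U → rack 2 (remaining 14U)
9U → rack 2 (remaining 5U)
18U → rack 3 (remaining 6U)
18U → rack 4 (remaining 6U)
13U → rack 5 (remaining 11U)
22U → rack 6 (remaining 2U)
14U → rack 7 (remaining 10U)
7 racks × 24U = 168U; used 127U; unused 41U.

41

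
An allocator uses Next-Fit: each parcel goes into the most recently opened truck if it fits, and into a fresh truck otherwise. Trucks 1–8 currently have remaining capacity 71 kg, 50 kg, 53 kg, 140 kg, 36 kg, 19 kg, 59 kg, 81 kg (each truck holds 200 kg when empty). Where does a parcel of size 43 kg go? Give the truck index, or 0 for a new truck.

8

Next-Fit only looks at truck 8, which has 81 kg free.
43 kg fits there.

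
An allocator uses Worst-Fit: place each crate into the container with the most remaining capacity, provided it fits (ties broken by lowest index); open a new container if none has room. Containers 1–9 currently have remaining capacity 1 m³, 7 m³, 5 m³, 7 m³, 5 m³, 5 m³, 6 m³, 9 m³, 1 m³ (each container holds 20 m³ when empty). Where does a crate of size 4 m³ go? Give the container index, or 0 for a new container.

Containers with room: container 2 (7 m³), container 3 (5 m³), container 4 (7 m³), container 5 (5 m³), container 6 (5 m³), container 7 (6 m³), container 8 (9 m³).
Most room is container 8 with 9 m³ free.

8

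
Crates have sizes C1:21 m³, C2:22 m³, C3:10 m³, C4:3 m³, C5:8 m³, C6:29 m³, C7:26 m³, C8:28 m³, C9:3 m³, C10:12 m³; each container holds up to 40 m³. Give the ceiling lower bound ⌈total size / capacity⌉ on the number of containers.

5

Total size = 21 + 22 + 10 + 3 + 8 + 29 + 26 + 28 + 3 + 12 = 162 m³.
⌈162 / 40⌉ = 5.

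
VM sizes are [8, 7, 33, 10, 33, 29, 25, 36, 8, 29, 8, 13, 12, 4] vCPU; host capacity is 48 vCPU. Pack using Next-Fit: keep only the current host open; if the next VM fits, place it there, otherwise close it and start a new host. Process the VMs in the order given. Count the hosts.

Put 8 vCPU in host 1; 40 vCPU remain.
Put 7 vCPU in host 1; 33 vCPU remain.
Put 33 vCPU in host 1; 0 vCPU remain.
Put 10 vCPU in host 2; 38 vCPU remain.
Put 33 vCPU in host 2; 5 vCPU remain.
Put 29 vCPU in host 3; 19 vCPU remain.
Put 25 vCPU in host 4; 23 vCPU remain.
Put 36 vCPU in host 5; 12 vCPU remain.
Put 8 vCPU in host 5; 4 vCPU remain.
Put 29 vCPU in host 6; 19 vCPU remain.
Put 8 vCPU in host 6; 11 vCPU remain.
Put 13 vCPU in host 7; 35 vCPU remain.
Put 12 vCPU in host 7; 23 vCPU remain.
Put 4 vCPU in host 7; 19 vCPU remain.

7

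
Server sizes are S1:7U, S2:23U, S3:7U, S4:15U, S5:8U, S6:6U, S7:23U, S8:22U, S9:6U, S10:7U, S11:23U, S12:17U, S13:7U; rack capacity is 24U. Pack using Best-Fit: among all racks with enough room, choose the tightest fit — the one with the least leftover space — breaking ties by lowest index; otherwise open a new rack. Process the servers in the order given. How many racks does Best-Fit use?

8

Put S1 (7U) in rack 1; 17U remain.
Put S2 (23U) in rack 2; 1U remain.
Put S3 (7U) in rack 1; 10U remain.
Put S4 (15U) in rack 3; 9U remain.
Put S5 (8U) in rack 3; 1U remain.
Put S6 (6U) in rack 1; 4U remain.
Put S7 (23U) in rack 4; 1U remain.
Put S8 (22U) in rack 5; 2U remain.
Put S9 (6U) in rack 6; 18U remain.
Put S10 (7U) in rack 6; 11U remain.
Put S11 (23U) in rack 7; 1U remain.
Put S12 (17U) in rack 8; 7U remain.
Put S13 (7U) in rack 8; 0U remain.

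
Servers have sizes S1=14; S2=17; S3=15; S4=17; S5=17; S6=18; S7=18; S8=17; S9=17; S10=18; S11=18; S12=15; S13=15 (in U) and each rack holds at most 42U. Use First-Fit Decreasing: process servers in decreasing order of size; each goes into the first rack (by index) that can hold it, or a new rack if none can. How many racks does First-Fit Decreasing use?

Sorted descending: 18, 18, 18, 18, 17, 17, 17, 17, 17, 15, 15, 15, 14.
18U → rack 1 (remaining 24U)
18U → rack 1 (remaining 6U)
18U → rack 2 (remaining 24U)
18U → rack 2 (remaining 6U)
17U → rack 3 (remaining 25U)
17U → rack 3 (remaining 8U)
17U → rack 4 (remaining 25U)
17U → rack 4 (remaining 8U)
17U → rack 5 (remaining 25U)
15U → rack 5 (remaining 10U)
15U → rack 6 (remaining 27U)
15U → rack 6 (remaining 12U)
14U → rack 7 (remaining 28U)

7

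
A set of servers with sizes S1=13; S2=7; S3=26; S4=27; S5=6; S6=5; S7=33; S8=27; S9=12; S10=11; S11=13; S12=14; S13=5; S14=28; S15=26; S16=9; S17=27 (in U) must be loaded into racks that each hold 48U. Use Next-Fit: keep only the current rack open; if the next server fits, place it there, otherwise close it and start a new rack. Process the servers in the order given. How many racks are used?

Put S1 (13U) in rack 1; 35U remain.
Put S2 (7U) in rack 1; 28U remain.
Put S3 (26U) in rack 1; 2U remain.
Put S4 (27U) in rack 2; 21U remain.
Put S5 (6U) in rack 2; 15U remain.
Put S6 (5U) in rack 2; 10U remain.
Put S7 (33U) in rack 3; 15U remain.
Put S8 (27U) in rack 4; 21U remain.
Put S9 (12U) in rack 4; 9U remain.
Put S10 (11U) in rack 5; 37U remain.
Put S11 (13U) in rack 5; 24U remain.
Put S12 (14U) in rack 5; 10U remain.
Put S13 (5U) in rack 5; 5U remain.
Put S14 (28U) in rack 6; 20U remain.
Put S15 (26U) in rack 7; 22U remain.
Put S16 (9U) in rack 7; 13U remain.
Put S17 (27U) in rack 8; 21U remain.
Final racks: [13,7,26] [27,6,5] [33] [27,12] [11,13,14,5] [28] [26,9] [27].

8 racks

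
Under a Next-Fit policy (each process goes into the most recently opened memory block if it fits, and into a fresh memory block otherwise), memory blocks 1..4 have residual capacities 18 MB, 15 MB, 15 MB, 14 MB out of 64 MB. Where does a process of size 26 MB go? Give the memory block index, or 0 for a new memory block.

Next-Fit only looks at memory block 4, which has 14 MB free.
26 MB does not fit, so a new memory block is opened.

0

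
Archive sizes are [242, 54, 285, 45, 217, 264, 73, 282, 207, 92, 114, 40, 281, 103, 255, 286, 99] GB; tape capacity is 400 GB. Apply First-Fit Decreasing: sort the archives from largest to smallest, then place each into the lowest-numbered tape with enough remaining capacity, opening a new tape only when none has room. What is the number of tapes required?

9

Sorted descending: 286, 285, 282, 281, 264, 255, 242, 217, 207, 114, 103, 99, 92, 73, 54, 45, 40.
Put 286 GB in tape 1; 114 GB remain.
Put 285 GB in tape 2; 115 GB remain.
Put 282 GB in tape 3; 118 GB remain.
Put 281 GB in tape 4; 119 GB remain.
Put 264 GB in tape 5; 136 GB remain.
Put 255 GB in tape 6; 145 GB remain.
Put 242 GB in tape 7; 158 GB remain.
Put 217 GB in tape 8; 183 GB remain.
Put 207 GB in tape 9; 193 GB remain.
Put 114 GB in tape 1; 0 GB remain.
Put 103 GB in tape 2; 12 GB remain.
Put 99 GB in tape 3; 19 GB remain.
Put 92 GB in tape 4; 27 GB remain.
Put 73 GB in tape 5; 63 GB remain.
Put 54 GB in tape 5; 9 GB remain.
Put 45 GB in tape 6; 100 GB remain.
Put 40 GB in tape 6; 60 GB remain.
Final tapes: [286,114] [285,103] [282,99] [281,92] [264,73,54] [255,45,40] [242] [217] [207].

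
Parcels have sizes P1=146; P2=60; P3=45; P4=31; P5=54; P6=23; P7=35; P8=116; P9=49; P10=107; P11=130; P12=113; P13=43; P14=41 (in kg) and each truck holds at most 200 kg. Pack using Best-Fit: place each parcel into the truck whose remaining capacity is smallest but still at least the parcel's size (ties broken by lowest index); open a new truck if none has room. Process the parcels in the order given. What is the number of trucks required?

6

truck 1: place P1 (146 kg), 54 kg left
truck 2: place P2 (60 kg), 140 kg left
truck 1: place P3 (45 kg), 9 kg left
truck 2: place P4 (31 kg), 109 kg left
truck 2: place P5 (54 kg), 55 kg left
truck 2: place P6 (23 kg), 32 kg left
truck 3: place P7 (35 kg), 165 kg left
truck 3: place P8 (116 kg), 49 kg left
truck 3: place P9 (49 kg), 0 kg left
truck 4: place P10 (107 kg), 93 kg left
truck 5: place P11 (130 kg), 70 kg left
truck 6: place P12 (113 kg), 87 kg left
truck 5: place P13 (43 kg), 27 kg left
truck 6: place P14 (41 kg), 46 kg left
Final trucks: [146,45] [60,31,54,23] [35,116,49] [107] [130,43] [113,41].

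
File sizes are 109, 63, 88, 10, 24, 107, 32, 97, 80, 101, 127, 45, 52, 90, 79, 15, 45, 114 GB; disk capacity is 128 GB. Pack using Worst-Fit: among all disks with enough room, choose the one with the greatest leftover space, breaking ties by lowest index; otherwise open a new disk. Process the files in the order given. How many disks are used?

Put 109 GB in disk 1; 19 GB remain.
Put 63 GB in disk 2; 65 GB remain.
Put 88 GB in disk 3; 40 GB remain.
Put 10 GB in disk 2; 55 GB remain.
Put 24 GB in disk 2; 31 GB remain.
Put 107 GB in disk 4; 21 GB remain.
Put 32 GB in disk 3; 8 GB remain.
Put 97 GB in disk 5; 31 GB remain.
Put 80 GB in disk 6; 48 GB remain.
Put 101 GB in disk 7; 27 GB remain.
Put 127 GB in disk 8; 1 GB remain.
Put 45 GB in disk 6; 3 GB remain.
Put 52 GB in disk 9; 76 GB remain.
Put 90 GB in disk 10; 38 GB remain.
Put 79 GB in disk 11; 49 GB remain.
Put 15 GB in disk 9; 61 GB remain.
Put 45 GB in disk 9; 16 GB remain.
Put 114 GB in disk 12; 14 GB remain.
Final disks: [109] [63,10,24] [88,32] [107] [97] [80,45] [101] [127] [52,15,45] [90] [79] [114].

12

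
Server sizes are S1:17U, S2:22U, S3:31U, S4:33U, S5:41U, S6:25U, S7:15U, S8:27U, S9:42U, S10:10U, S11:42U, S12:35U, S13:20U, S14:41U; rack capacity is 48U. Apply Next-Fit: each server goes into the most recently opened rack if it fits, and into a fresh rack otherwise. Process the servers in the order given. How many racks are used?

12 racks

S1 (17U) → rack 1 (remaining 31U)
S2 (22U) → rack 1 (remaining 9U)
S3 (31U) → rack 2 (remaining 17U)
S4 (33U) → rack 3 (remaining 15U)
S5 (41U) → rack 4 (remaining 7U)
S6 (25U) → rack 5 (remaining 23U)
S7 (15U) → rack 5 (remaining 8U)
S8 (27U) → rack 6 (remaining 21U)
S9 (42U) → rack 7 (remaining 6U)
S10 (10U) → rack 8 (remaining 38U)
S11 (42U) → rack 9 (remaining 6U)
S12 (35U) → rack 10 (remaining 13U)
S13 (20U) → rack 11 (remaining 28U)
S14 (41U) → rack 12 (remaining 7U)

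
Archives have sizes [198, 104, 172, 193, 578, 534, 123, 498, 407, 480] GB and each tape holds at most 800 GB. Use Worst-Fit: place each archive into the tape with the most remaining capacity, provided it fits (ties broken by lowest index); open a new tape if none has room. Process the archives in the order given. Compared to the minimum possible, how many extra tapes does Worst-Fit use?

1

Worst-Fit: [198,104,172,193] [578] [534,123] [498] [407] [480] → 6 tapes.
Total size 3287 GB; any packing needs at least ⌈3287/800⌉ = 5 tapes.
An optimal packing achieves that bound: [578,198] [534,193] [498,172,123] [480,104] [407] → 5 tapes.
Excess: 6 − 5 = 1.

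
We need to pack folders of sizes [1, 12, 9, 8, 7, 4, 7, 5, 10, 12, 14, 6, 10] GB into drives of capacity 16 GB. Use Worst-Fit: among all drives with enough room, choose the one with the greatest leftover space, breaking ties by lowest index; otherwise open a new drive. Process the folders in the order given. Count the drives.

8

Put 1 GB in drive 1; 15 GB remain.
Put 12 GB in drive 1; 3 GB remain.
Put 9 GB in drive 2; 7 GB remain.
Put 8 GB in drive 3; 8 GB remain.
Put 7 GB in drive 3; 1 GB remain.
Put 4 GB in drive 2; 3 GB remain.
Put 7 GB in drive 4; 9 GB remain.
Put 5 GB in drive 4; 4 GB remain.
Put 10 GB in drive 5; 6 GB remain.
Put 12 GB in drive 6; 4 GB remain.
Put 14 GB in drive 7; 2 GB remain.
Put 6 GB in drive 5; 0 GB remain.
Put 10 GB in drive 8; 6 GB remain.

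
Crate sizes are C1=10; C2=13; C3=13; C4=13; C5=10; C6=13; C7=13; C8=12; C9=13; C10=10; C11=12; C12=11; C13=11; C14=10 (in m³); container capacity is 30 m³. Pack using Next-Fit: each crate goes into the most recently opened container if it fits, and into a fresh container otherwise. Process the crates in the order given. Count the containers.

container 1: place C1 (10 m³), 20 m³ left
container 1: place C2 (13 m³), 7 m³ left
container 2: place C3 (13 m³), 17 m³ left
container 2: place C4 (13 m³), 4 m³ left
container 3: place C5 (10 m³), 20 m³ left
container 3: place C6 (13 m³), 7 m³ left
container 4: place C7 (13 m³), 17 m³ left
container 4: place C8 (12 m³), 5 m³ left
container 5: place C9 (13 m³), 17 m³ left
container 5: place C10 (10 m³), 7 m³ left
container 6: place C11 (12 m³), 18 m³ left
container 6: place C12 (11 m³), 7 m³ left
container 7: place C13 (11 m³), 19 m³ left
container 7: place C14 (10 m³), 9 m³ left
Final containers: [10,13] [13,13] [10,13] [13,12] [13,10] [12,11] [11,10].

7 containers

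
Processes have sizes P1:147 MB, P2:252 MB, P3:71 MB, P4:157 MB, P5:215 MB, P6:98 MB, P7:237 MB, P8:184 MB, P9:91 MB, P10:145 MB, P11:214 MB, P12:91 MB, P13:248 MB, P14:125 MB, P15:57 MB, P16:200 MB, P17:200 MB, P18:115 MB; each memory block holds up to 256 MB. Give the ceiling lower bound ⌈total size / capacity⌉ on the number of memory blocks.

12

Total size = 147 + 252 + 71 + 157 + 215 + 98 + 237 + 184 + 91 + 145 + 214 + 91 + 248 + 125 + 57 + 200 + 200 + 115 = 2847 MB.
⌈2847 / 256⌉ = 12.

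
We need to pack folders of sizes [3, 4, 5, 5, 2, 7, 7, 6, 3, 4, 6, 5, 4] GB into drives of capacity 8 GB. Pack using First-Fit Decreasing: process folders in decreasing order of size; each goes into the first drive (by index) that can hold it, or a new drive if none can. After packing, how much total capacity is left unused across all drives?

Sorted descending: 7, 7, 6, 6, 5, 5, 5, 4, 4, 4, 3, 3, 2.
drive 1: place 7 GB, 1 GB left
drive 2: place 7 GB, 1 GB left
drive 3: place 6 GB, 2 GB left
drive 4: place 6 GB, 2 GB left
drive 5: place 5 GB, 3 GB left
drive 6: place 5 GB, 3 GB left
drive 7: place 5 GB, 3 GB left
drive 8: place 4 GB, 4 GB left
drive 8: place 4 GB, 0 GB left
drive 9: place 4 GB, 4 GB left
drive 5: place 3 GB, 0 GB left
drive 6: place 3 GB, 0 GB left
drive 3: place 2 GB, 0 GB left
9 drives × 8 GB = 72 GB; used 61 GB; unused 11 GB.

11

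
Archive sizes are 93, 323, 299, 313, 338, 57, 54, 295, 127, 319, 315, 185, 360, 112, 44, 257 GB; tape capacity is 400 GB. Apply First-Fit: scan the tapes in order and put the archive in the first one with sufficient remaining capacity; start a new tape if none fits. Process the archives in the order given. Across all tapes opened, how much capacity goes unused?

tape 1: place 93 GB, 307 GB left
tape 2: place 323 GB, 77 GB left
tape 1: place 299 GB, 8 GB left
tape 3: place 313 GB, 87 GB left
tape 4: place 338 GB, 62 GB left
tape 2: place 57 GB, 20 GB left
tape 3: place 54 GB, 33 GB left
tape 5: place 295 GB, 105 GB left
tape 6: place 127 GB, 273 GB left
tape 7: place 319 GB, 81 GB left
tape 8: place 315 GB, 85 GB left
tape 6: place 185 GB, 88 GB left
tape 9: place 360 GB, 40 GB left
tape 10: place 112 GB, 288 GB left
tape 4: place 44 GB, 18 GB left
tape 10: place 257 GB, 31 GB left
10 tapes × 400 GB = 4000 GB; used 3491 GB; unused 509 GB.

509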